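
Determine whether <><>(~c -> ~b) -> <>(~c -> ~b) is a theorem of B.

No, not valid

Tableau for the negation ~(<><>(~c -> ~b) -> <>(~c -> ~b)):
1. ~(<><>(~c -> ~b) -> <>(~c -> ~b)), w0
2. <><>(~c -> ~b), w0
3. ~<>(~c -> ~b), w0
4. ~(~c -> ~b), w0
5. ~c, w0
6. b, w0
7. <>(~c -> ~b), w1
8. ~(~c -> ~b), w1
9. ~c, w1
10. b, w1
11. ~c -> ~b, w2
12. ~b, w2
Accessibility: w0Rw0, w0Rw1, w1Rw0, w1Rw1, w1Rw2, w2Rw1, w2Rw2
The negation has an open branch (countermodel exists).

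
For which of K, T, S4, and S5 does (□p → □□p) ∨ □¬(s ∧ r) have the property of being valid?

S4-tableau for the negation ¬((□p → □□p) ∨ □¬(s ∧ r)):
1. ¬((□p → □□p) ∨ □¬(s ∧ r)), u
2. ¬(□p → □□p), u   [¬∨-rule on 1]
3. ¬□¬(s ∧ r), u   [¬∨-rule on 1]
4. □p, u   [¬→-rule on 2]
5. ¬□□p, u   [¬→-rule on 2]
6. p, u   [□-rule on 4 via uRu]
7. s ∧ r, v   [¬□-rule on 3: fresh world v, uRv]
8. s, v   [∧-rule on 7]
9. r, v   [∧-rule on 7]
10. p, v   [□-rule on 4 via uRv]
11. ¬□p, w   [¬□-rule on 5: fresh world w, uRw]
12. p, w   [□-rule on 4 via uRw]
13. ¬p, x   [¬□-rule on 11: fresh world x, wRx]
14. p, x   [□-rule on 4 via uRx]
Accessibility: uRu, uRv, uRw, uRx, vRv, wRw, wRx, xRx
Branch closes: p and ¬p both at x.
Every branch closes (one shown): valid in S4, hence also in S5 (every theorem of S4 is a theorem of S5).
T-tableau for the negation ¬((□p → □□p) ∨ □¬(s ∧ r)):
1. ¬((□p → □□p) ∨ □¬(s ∧ r)), u
2. ¬(□p → □□p), u   [¬∨-rule on 1]
3. ¬□¬(s ∧ r), u   [¬∨-rule on 1]
4. □p, u   [¬→-rule on 2]
5. ¬□□p, u   [¬→-rule on 2]
6. p, u   [□-rule on 4 via uRu]
7. s ∧ r, v   [¬□-rule on 3: fresh world v, uRv]
8. s, v   [∧-rule on 7]
9. r, v   [∧-rule on 7]
10. p, v   [□-rule on 4 via uRv]
11. ¬□p, w   [¬□-rule on 5: fresh world w, uRw]
12. p, w   [□-rule on 4 via uRw]
13. ¬p, x   [¬□-rule on 11: fresh world x, wRx]
Accessibility: uRu, uRv, uRw, vRv, wRw, wRx, xRx
Complete open branch: countermodel on a T-frame, so not valid in T, nor in K (the same frame is also a K-frame).

S4, S5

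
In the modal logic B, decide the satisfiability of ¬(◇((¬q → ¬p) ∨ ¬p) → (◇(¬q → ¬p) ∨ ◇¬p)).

1. ¬(◇((¬q → ¬p) ∨ ¬p) → (◇(¬q → ¬p) ∨ ◇¬p)), w0
2. ◇((¬q → ¬p) ∨ ¬p), w0
3. ¬(◇(¬q → ¬p) ∨ ◇¬p), w0
4. ¬◇(¬q → ¬p), w0
5. ¬◇¬p, w0
6. ¬(¬q → ¬p), w0
7. ¬q, w0
8. p, w0
9. (¬q → ¬p) ∨ ¬p, w1
10. ¬(¬q → ¬p), w1
11. ¬q, w1
12. p, w1
13. ¬q → ¬p, w1
14. ¬p, w1
Accessibility: w0Rw0, w0Rw1, w1Rw0, w1Rw1
Branch closes: p and ¬p both at w1.
(One branch shown.) All branches close.

Unsatisfiable (every branch closes)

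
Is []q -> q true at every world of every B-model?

Tableau for the negation ~([]q -> q):
1. ~([]q -> q), w0
2. []q, w0
3. ~q, w0
4. q, w0
Accessibility: w0Rw0
Branch closes: q and ~q both at w0.
Every branch of the negation's tableau closes; the branch above is one of them.

Valid in B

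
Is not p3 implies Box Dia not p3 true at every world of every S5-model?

Tableau for the negation not (not p3 implies Box Dia not p3):
1. not (not p3 implies Box Dia not p3), 0
2. not p3, 0   [neg-implies-rule on 1]
3. not Box Dia not p3, 0   [neg-implies-rule on 1]
4. not Dia not p3, 1   [neg-Box-rule on 3: fresh world 1, 0R1]
5. p3, 0   [neg-Dia-rule on 4 via 1R0]
Accessibility: 0R0, 0R1, 1R0, 1R1
Branch closes: p3 and not p3 both at 0.
All branches of the negation close; one closing branch shown above.

Yes, valid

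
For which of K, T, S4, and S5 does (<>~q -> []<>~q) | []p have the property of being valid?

S5

S5-tableau for the negation ~((<>~q -> []<>~q) | []p):
1. ~((<>~q -> []<>~q) | []p), u
2. ~(<>~q -> []<>~q), u
3. ~[]p, u
4. <>~q, u
5. ~[]<>~q, u
6. ~p, v
7. ~q, w
8. ~<>~q, x
9. q, u
10. q, v
11. q, w
Accessibility: uRu, uRv, uRw, uRx, vRu, vRv, vRw, vRx, wRu, wRv, wRw, wRx, xRu, xRv, xRw, xRx
Branch closes: q and ~q both at w.
Every branch closes (one shown): valid in S5.
S4-tableau for the negation ~((<>~q -> []<>~q) | []p):
1. ~((<>~q -> []<>~q) | []p), u
2. ~(<>~q -> []<>~q), u
3. ~[]p, u
4. <>~q, u
5. ~[]<>~q, u
6. ~p, v
7. ~q, w
8. ~<>~q, x
9. q, x
Accessibility: uRu, uRv, uRw, uRx, vRv, wRw, xRx
Complete open branch: countermodel on an S4-frame, so not valid in S4, nor in K, T (the same frame is also a K-frame and a T-frame).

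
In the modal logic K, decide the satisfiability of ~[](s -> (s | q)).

No, unsatisfiable

1. ~[](s -> (s | q)), w0
2. ~(s -> (s | q)), w1
3. s, w1
4. ~(s | q), w1
5. ~s, w1
6. ~q, w1
Accessibility: w0Rw1
Branch closes: s and ~s both at w1.
Every branch closes; the branch above is one of them.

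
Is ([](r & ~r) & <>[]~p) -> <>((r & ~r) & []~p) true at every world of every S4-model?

Tableau for the negation ~(([](r & ~r) & <>[]~p) -> <>((r & ~r) & []~p)):
1. ~(([](r & ~r) & <>[]~p) -> <>((r & ~r) & []~p)), w0
2. [](r & ~r) & <>[]~p, w0
3. ~<>((r & ~r) & []~p), w0
4. [](r & ~r), w0
5. <>[]~p, w0
6. ~((r & ~r) & []~p), w0
7. r & ~r, w0
8. r, w0
9. ~r, w0
Accessibility: w0Rw0
Branch closes: r and ~r both at w0.
All branches of the negation close; one closing branch shown above.

Yes, valid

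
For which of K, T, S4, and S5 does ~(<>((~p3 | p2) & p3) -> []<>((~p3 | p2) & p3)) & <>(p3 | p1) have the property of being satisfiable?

K, T, S4

S4-tableau for the formula:
1. ~(<>((~p3 | p2) & p3) -> []<>((~p3 | p2) & p3)) & <>(p3 | p1), u
2. ~(<>((~p3 | p2) & p3) -> []<>((~p3 | p2) & p3)), u
3. <>(p3 | p1), u
4. <>((~p3 | p2) & p3), u
5. ~[]<>((~p3 | p2) & p3), u
6. p3 | p1, v
7. p1, v
8. (~p3 | p2) & p3, w
9. ~p3 | p2, w
10. p3, w
11. p2, w
12. ~<>((~p3 | p2) & p3), x
13. ~((~p3 | p2) & p3), x
14. ~p3, x
Accessibility: uRu, uRv, uRw, uRx, vRv, wRw, xRx
Complete open branch: satisfiable in S4, hence also in K, T (this S4-model is also a K-model and a T-model).
S5-tableau for the formula:
1. ~(<>((~p3 | p2) & p3) -> []<>((~p3 | p2) & p3)) & <>(p3 | p1), u
2. ~(<>((~p3 | p2) & p3) -> []<>((~p3 | p2) & p3)), u
3. <>(p3 | p1), u
4. <>((~p3 | p2) & p3), u
5. ~[]<>((~p3 | p2) & p3), u
6. p3 | p1, v
7. p1, v
8. (~p3 | p2) & p3, w
9. ~p3 | p2, w
10. p3, w
11. p2, w
12. ~<>((~p3 | p2) & p3), x
13. ~((~p3 | p2) & p3), u
14. ~((~p3 | p2) & p3), v
15. ~((~p3 | p2) & p3), w
16. ~((~p3 | p2) & p3), x
17. ~(~p3 | p2), u
18. p3, u
19. ~p2, u
20. ~(~p3 | p2), v
21. p3, v
22. ~p2, v
23. ~(~p3 | p2), w
24. ~p2, w
Accessibility: uRu, uRv, uRw, uRx, vRu, vRv, vRw, vRx, wRu, wRv, wRw, wRx, xRu, xRv, xRw, xRx
Branch closes: p2 and ~p2 both at w.
Every branch closes (one shown): unsatisfiable in S5.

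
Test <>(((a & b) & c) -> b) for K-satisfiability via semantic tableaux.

Satisfiable (open branch found)

1. <>(((a & b) & c) -> b), u
2. ((a & b) & c) -> b, v
3. b, v
Accessibility: uRv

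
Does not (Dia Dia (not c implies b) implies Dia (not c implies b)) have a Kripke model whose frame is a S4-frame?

1. not (Dia Dia (not c implies b) implies Dia (not c implies b)), w0
2. Dia Dia (not c implies b), w0   [neg-implies-rule on 1]
3. not Dia (not c implies b), w0   [neg-implies-rule on 1]
4. not (not c implies b), w0   [neg-Dia-rule on 3 via w0Rw0]
5. not c, w0   [neg-implies-rule on 4]
6. not b, w0   [neg-implies-rule on 4]
7. Dia (not c implies b), w1   [Dia-rule on 2: fresh world w1, w0Rw1]
8. not (not c implies b), w1   [neg-Dia-rule on 3 via w0Rw1]
9. not c, w1   [neg-implies-rule on 8]
10. not b, w1   [neg-implies-rule on 8]
11. not c implies b, w2   [Dia-rule on 7: fresh world w2, w1Rw2]
12. not (not c implies b), w2   [neg-Dia-rule on 3 via w0Rw2]
13. not c, w2   [neg-implies-rule on 12]
14. not b, w2   [neg-implies-rule on 12]
15. b, w2   [implies-rule on 11 (branches; this branch)]
Accessibility: w0Rw0, w0Rw1, w0Rw2, w1Rw1, w1Rw2, w2Rw2
Branch closes: b and not b both at w2.
Every branch closes; the branch above is one of them.

No, unsatisfiable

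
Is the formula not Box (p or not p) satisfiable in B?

1. not Box (p or not p), 0
2. not (p or not p), 1
3. not p, 1
4. p, 1
Accessibility: 0R0, 0R1, 1R0, 1R1
Branch closes: p and not p both at 1.
(One branch shown.) All branches close.

Unsatisfiable (every branch closes)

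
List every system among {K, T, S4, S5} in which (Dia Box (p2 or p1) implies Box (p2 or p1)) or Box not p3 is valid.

S5

S5-tableau for the negation not ((Dia Box (p2 or p1) implies Box (p2 or p1)) or Box not p3):
1. not ((Dia Box (p2 or p1) implies Box (p2 or p1)) or Box not p3), 0
2. not (Dia Box (p2 or p1) implies Box (p2 or p1)), 0   [neg-or-rule on 1]
3. not Box not p3, 0   [neg-or-rule on 1]
4. Dia Box (p2 or p1), 0   [neg-implies-rule on 2]
5. not Box (p2 or p1), 0   [neg-implies-rule on 2]
6. p3, 1   [neg-Box-rule on 3: fresh world 1, 0R1]
7. Box (p2 or p1), 2   [Dia-rule on 4: fresh world 2, 0R2]
8. p2 or p1, 0   [Box-rule on 7 via 2R0]
9. p2 or p1, 1   [Box-rule on 7 via 2R1]
10. p2 or p1, 2   [Box-rule on 7 via 2R2]
11. p1, 0   [or-rule on 8 (branches; this branch)]
12. p1, 1   [or-rule on 9 (branches; this branch)]
13. p1, 2   [or-rule on 10 (branches; this branch)]
14. not (p2 or p1), 3   [neg-Box-rule on 5: fresh world 3, 0R3]
15. not p2, 3   [neg-or-rule on 14]
16. not p1, 3   [neg-or-rule on 14]
17. p2 or p1, 3   [Box-rule on 7 via 2R3]
18. p1, 3   [or-rule on 17 (branches; this branch)]
Accessibility: 0R0, 0R1, 0R2, 0R3, 1R0, 1R1, 1R2, 1R3, 2R0, 2R1, 2R2, 2R3, 3R0, 3R1, 3R2, 3R3
Branch closes: p1 and not p1 both at 3.
Every branch closes (one shown): valid in S5.
S4-tableau for the negation not ((Dia Box (p2 or p1) implies Box (p2 or p1)) or Box not p3):
1. not ((Dia Box (p2 or p1) implies Box (p2 or p1)) or Box not p3), 0
2. not (Dia Box (p2 or p1) implies Box (p2 or p1)), 0   [neg-or-rule on 1]
3. not Box not p3, 0   [neg-or-rule on 1]
4. Dia Box (p2 or p1), 0   [neg-implies-rule on 2]
5. not Box (p2 or p1), 0   [neg-implies-rule on 2]
6. p3, 1   [neg-Box-rule on 3: fresh world 1, 0R1]
7. Box (p2 or p1), 2   [Dia-rule on 4: fresh world 2, 0R2]
8. p2 or p1, 2   [Box-rule on 7 via 2R2]
9. p1, 2   [or-rule on 8 (branches; this branch)]
10. not (p2 or p1), 3   [neg-Box-rule on 5: fresh world 3, 0R3]
11. not p2, 3   [neg-or-rule on 10]
12. not p1, 3   [neg-or-rule on 10]
Accessibility: 0R0, 0R1, 0R2, 0R3, 1R1, 2R2, 3R3
Complete open branch: countermodel on an S4-frame, so not valid in S4, nor in K, T (the same frame is also a K-frame and a T-frame).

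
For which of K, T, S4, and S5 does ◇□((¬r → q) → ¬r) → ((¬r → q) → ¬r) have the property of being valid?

S5

S5-tableau for the negation ¬(◇□((¬r → q) → ¬r) → ((¬r → q) → ¬r)):
1. ¬(◇□((¬r → q) → ¬r) → ((¬r → q) → ¬r)), u
2. ◇□((¬r → q) → ¬r), u   [¬→-rule on 1]
3. ¬((¬r → q) → ¬r), u   [¬→-rule on 1]
4. ¬r → q, u   [¬→-rule on 3]
5. r, u   [¬→-rule on 3]
6. q, u   [→-rule on 4 (branches; this branch)]
7. □((¬r → q) → ¬r), v   [◇-rule on 2: fresh world v, uRv]
8. (¬r → q) → ¬r, u   [□-rule on 7 via vRu]
9. (¬r → q) → ¬r, v   [□-rule on 7 via vRv]
10. ¬(¬r → q), u   [→-rule on 8 (branches; this branch)]
11. ¬r, u   [¬→-rule on 10]
12. ¬q, u   [¬→-rule on 10]
Accessibility: uRu, uRv, vRu, vRv
Branch closes: r and ¬r both at u.
Every branch closes (one shown): valid in S5.
S4-tableau for the negation ¬(◇□((¬r → q) → ¬r) → ((¬r → q) → ¬r)):
1. ¬(◇□((¬r → q) → ¬r) → ((¬r → q) → ¬r)), u
2. ◇□((¬r → q) → ¬r), u   [¬→-rule on 1]
3. ¬((¬r → q) → ¬r), u   [¬→-rule on 1]
4. ¬r → q, u   [¬→-rule on 3]
5. r, u   [¬→-rule on 3]
6. q, u   [→-rule on 4 (branches; this branch)]
7. □((¬r → q) → ¬r), v   [◇-rule on 2: fresh world v, uRv]
8. (¬r → q) → ¬r, v   [□-rule on 7 via vRv]
9. ¬r, v   [→-rule on 8 (branches; this branch)]
Accessibility: uRu, uRv, vRv
Complete open branch: countermodel on an S4-frame, so not valid in S4, nor in K, T (the same frame is also a K-frame and a T-frame).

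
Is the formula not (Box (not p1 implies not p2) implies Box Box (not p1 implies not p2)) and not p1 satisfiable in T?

Satisfiable (open branch found)

1. not (Box (not p1 implies not p2) implies Box Box (not p1 implies not p2)) and not p1, u
2. not (Box (not p1 implies not p2) implies Box Box (not p1 implies not p2)), u   [and-rule on 1]
3. not p1, u   [and-rule on 1]
4. Box (not p1 implies not p2), u   [neg-implies-rule on 2]
5. not Box Box (not p1 implies not p2), u   [neg-implies-rule on 2]
6. not p1 implies not p2, u   [Box-rule on 4 via uRu]
7. not p2, u   [implies-rule on 6 (branches; this branch)]
8. not Box (not p1 implies not p2), v   [neg-Box-rule on 5: fresh world v, uRv]
9. not p1 implies not p2, v   [Box-rule on 4 via uRv]
10. not p2, v   [implies-rule on 9 (branches; this branch)]
11. not (not p1 implies not p2), w   [neg-Box-rule on 8: fresh world w, vRw]
12. not p1, w   [neg-implies-rule on 11]
13. p2, w   [neg-implies-rule on 11]
Accessibility: uRu, uRv, vRv, vRw, wRw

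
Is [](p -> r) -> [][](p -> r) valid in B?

Tableau for the negation ~([](p -> r) -> [][](p -> r)):
1. ~([](p -> r) -> [][](p -> r)), 0
2. [](p -> r), 0
3. ~[][](p -> r), 0
4. p -> r, 0
5. r, 0
6. ~[](p -> r), 1
7. p -> r, 1
8. r, 1
9. ~(p -> r), 2
10. p, 2
11. ~r, 2
Accessibility: 0R0, 0R1, 1R0, 1R1, 1R2, 2R1, 2R2
The negation has an open branch (countermodel exists).

Not valid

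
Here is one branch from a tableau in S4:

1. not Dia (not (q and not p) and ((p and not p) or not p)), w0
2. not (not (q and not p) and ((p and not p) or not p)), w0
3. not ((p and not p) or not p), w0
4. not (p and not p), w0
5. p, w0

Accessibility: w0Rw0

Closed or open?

No, open

No atom appears with both signs at the same world.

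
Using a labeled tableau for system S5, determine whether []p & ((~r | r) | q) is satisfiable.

1. []p & ((~r | r) | q), w0
2. []p, w0
3. (~r | r) | q, w0
4. p, w0
5. q, w0
Accessibility: w0Rw0

Satisfiable (open branch found)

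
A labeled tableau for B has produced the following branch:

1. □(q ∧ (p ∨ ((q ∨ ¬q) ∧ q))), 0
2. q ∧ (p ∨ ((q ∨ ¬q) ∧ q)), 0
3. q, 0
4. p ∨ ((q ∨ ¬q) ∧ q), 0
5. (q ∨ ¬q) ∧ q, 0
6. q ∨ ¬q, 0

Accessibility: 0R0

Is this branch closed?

There is no literal clash: for every atom and world, at most one sign appears.

No, open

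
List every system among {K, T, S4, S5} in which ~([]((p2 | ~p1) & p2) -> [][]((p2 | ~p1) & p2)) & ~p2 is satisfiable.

K

K-tableau for the formula:
1. ~([]((p2 | ~p1) & p2) -> [][]((p2 | ~p1) & p2)) & ~p2, w0
2. ~([]((p2 | ~p1) & p2) -> [][]((p2 | ~p1) & p2)), w0
3. ~p2, w0
4. []((p2 | ~p1) & p2), w0
5. ~[][]((p2 | ~p1) & p2), w0
6. ~[]((p2 | ~p1) & p2), w1
7. (p2 | ~p1) & p2, w1
8. p2 | ~p1, w1
9. p2, w1
10. ~p1, w1
11. ~((p2 | ~p1) & p2), w2
12. ~p2, w2
Accessibility: w0Rw1, w1Rw2
Complete open branch: satisfiable in K.
T-tableau for the formula:
1. ~([]((p2 | ~p1) & p2) -> [][]((p2 | ~p1) & p2)) & ~p2, w0
2. ~([]((p2 | ~p1) & p2) -> [][]((p2 | ~p1) & p2)), w0
3. ~p2, w0
4. []((p2 | ~p1) & p2), w0
5. ~[][]((p2 | ~p1) & p2), w0
6. (p2 | ~p1) & p2, w0
7. p2 | ~p1, w0
8. p2, w0
Accessibility: w0Rw0
Branch closes: p2 and ~p2 both at w0.
Every branch closes (one shown): unsatisfiable in T, hence also in S4, S5 (every S4/S5-frame is a T-frame).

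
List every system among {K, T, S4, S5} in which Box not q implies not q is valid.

T-tableau for the negation not (Box not q implies not q):
1. not (Box not q implies not q), u
2. Box not q, u   [neg-implies-rule on 1]
3. q, u   [neg-implies-rule on 1]
4. not q, u   [Box-rule on 2 via uRu]
Accessibility: uRu
Branch closes: q and not q both at u.
Every branch closes (one shown): valid in T, hence also in S4, S5 (every theorem of T is a theorem of S4 and S5).
K-tableau for the negation not (Box not q implies not q):
1. not (Box not q implies not q), u
2. Box not q, u   [neg-implies-rule on 1]
3. q, u   [neg-implies-rule on 1]
Complete open branch: countermodel on a K-frame, so not valid in K.

T, S4, S5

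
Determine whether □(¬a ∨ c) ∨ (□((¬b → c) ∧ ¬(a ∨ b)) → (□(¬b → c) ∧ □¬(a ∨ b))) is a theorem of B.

Valid in B

Tableau for the negation ¬(□(¬a ∨ c) ∨ (□((¬b → c) ∧ ¬(a ∨ b)) → (□(¬b → c) ∧ □¬(a ∨ b)))):
1. ¬(□(¬a ∨ c) ∨ (□((¬b → c) ∧ ¬(a ∨ b)) → (□(¬b → c) ∧ □¬(a ∨ b)))), u
2. ¬□(¬a ∨ c), u   [¬∨-rule on 1]
3. ¬(□((¬b → c) ∧ ¬(a ∨ b)) → (□(¬b → c) ∧ □¬(a ∨ b))), u   [¬∨-rule on 1]
4. □((¬b → c) ∧ ¬(a ∨ b)), u   [¬→-rule on 3]
5. ¬(□(¬b → c) ∧ □¬(a ∨ b)), u   [¬→-rule on 3]
6. (¬b → c) ∧ ¬(a ∨ b), u   [□-rule on 4 via uRu]
7. ¬b → c, u   [∧-rule on 6]
8. ¬(a ∨ b), u   [∧-rule on 6]
9. ¬a, u   [¬∨-rule on 8]
10. ¬b, u   [¬∨-rule on 8]
11. ¬□¬(a ∨ b), u   [¬∧-rule on 5 (branches; this branch)]
12. c, u   [→-rule on 7 (branches; this branch)]
13. ¬(¬a ∨ c), v   [¬□-rule on 2: fresh world v, uRv]
14. a, v   [¬∨-rule on 13]
15. ¬c, v   [¬∨-rule on 13]
16. (¬b → c) ∧ ¬(a ∨ b), v   [□-rule on 4 via uRv]
17. ¬b → c, v   [∧-rule on 16]
18. ¬(a ∨ b), v   [∧-rule on 16]
19. ¬a, v   [¬∨-rule on 18]
20. ¬b, v   [¬∨-rule on 18]
Accessibility: uRu, uRv, vRu, vRv
Branch closes: a and ¬a both at v.
All branches of the negation close; one closing branch shown above.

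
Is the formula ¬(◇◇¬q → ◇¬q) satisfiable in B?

1. ¬(◇◇¬q → ◇¬q), u
2. ◇◇¬q, u
3. ¬◇¬q, u
4. q, u
5. ◇¬q, v
6. q, v
7. ¬q, w
Accessibility: uRu, uRv, vRu, vRv, vRw, wRv, wRw

Yes, satisfiable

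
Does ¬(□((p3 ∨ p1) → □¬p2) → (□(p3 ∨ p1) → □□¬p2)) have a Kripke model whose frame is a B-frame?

No, unsatisfiable

1. ¬(□((p3 ∨ p1) → □¬p2) → (□(p3 ∨ p1) → □□¬p2)), w0
2. □((p3 ∨ p1) → □¬p2), w0
3. ¬(□(p3 ∨ p1) → □□¬p2), w0
4. □(p3 ∨ p1), w0
5. ¬□□¬p2, w0
6. (p3 ∨ p1) → □¬p2, w0
7. p3 ∨ p1, w0
8. □¬p2, w0
9. ¬p2, w0
10. p1, w0
11. ¬□¬p2, w1
12. (p3 ∨ p1) → □¬p2, w1
13. p3 ∨ p1, w1
14. ¬p2, w1
15. □¬p2, w1
16. p1, w1
17. p2, w2
18. ¬p2, w2
Accessibility: w0Rw0, w0Rw1, w1Rw0, w1Rw1, w1Rw2, w2Rw1, w2Rw2
Branch closes: p2 and ¬p2 both at w2.
All branches of the tableau close; one closing branch shown above.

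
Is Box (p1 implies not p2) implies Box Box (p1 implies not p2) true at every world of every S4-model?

Yes, valid

Tableau for the negation not (Box (p1 implies not p2) implies Box Box (p1 implies not p2)):
1. not (Box (p1 implies not p2) implies Box Box (p1 implies not p2)), w0
2. Box (p1 implies not p2), w0   [neg-implies-rule on 1]
3. not Box Box (p1 implies not p2), w0   [neg-implies-rule on 1]
4. p1 implies not p2, w0   [Box-rule on 2 via w0Rw0]
5. not p2, w0   [implies-rule on 4 (branches; this branch)]
6. not Box (p1 implies not p2), w1   [neg-Box-rule on 3: fresh world w1, w0Rw1]
7. p1 implies not p2, w1   [Box-rule on 2 via w0Rw1]
8. not p2, w1   [implies-rule on 7 (branches; this branch)]
9. not (p1 implies not p2), w2   [neg-Box-rule on 6: fresh world w2, w1Rw2]
10. p1, w2   [neg-implies-rule on 9]
11. p2, w2   [neg-implies-rule on 9]
12. p1 implies not p2, w2   [Box-rule on 2 via w0Rw2]
13. not p2, w2   [implies-rule on 12 (branches; this branch)]
Accessibility: w0Rw0, w0Rw1, w0Rw2, w1Rw1, w1Rw2, w2Rw2
Branch closes: p2 and not p2 both at w2.
Every branch of the negation's tableau closes; the branch above is one of them.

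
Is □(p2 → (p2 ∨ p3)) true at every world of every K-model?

Tableau for the negation ¬□(p2 → (p2 ∨ p3)):
1. ¬□(p2 → (p2 ∨ p3)), 0
2. ¬(p2 → (p2 ∨ p3)), 1   [¬□-rule on 1: fresh world 1, 0R1]
3. p2, 1   [¬→-rule on 2]
4. ¬(p2 ∨ p3), 1   [¬→-rule on 2]
5. ¬p2, 1   [¬∨-rule on 4]
6. ¬p3, 1   [¬∨-rule on 4]
Accessibility: 0R1
Branch closes: p2 and ¬p2 both at 1.
All branches of the negation close; one closing branch shown above.

Yes, valid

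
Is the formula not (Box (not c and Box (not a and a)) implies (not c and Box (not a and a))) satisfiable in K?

1. not (Box (not c and Box (not a and a)) implies (not c and Box (not a and a))), w0
2. Box (not c and Box (not a and a)), w0   [neg-implies-rule on 1]
3. not (not c and Box (not a and a)), w0   [neg-implies-rule on 1]
4. not Box (not a and a), w0   [neg-and-rule on 3 (branches; this branch)]
5. not (not a and a), w1   [neg-Box-rule on 4: fresh world w1, w0Rw1]
6. not c and Box (not a and a), w1   [Box-rule on 2 via w0Rw1]
7. not c, w1   [and-rule on 6]
8. Box (not a and a), w1   [and-rule on 6]
9. not a, w1   [neg-and-rule on 5 (branches; this branch)]
Accessibility: w0Rw1

Satisfiable (open branch found)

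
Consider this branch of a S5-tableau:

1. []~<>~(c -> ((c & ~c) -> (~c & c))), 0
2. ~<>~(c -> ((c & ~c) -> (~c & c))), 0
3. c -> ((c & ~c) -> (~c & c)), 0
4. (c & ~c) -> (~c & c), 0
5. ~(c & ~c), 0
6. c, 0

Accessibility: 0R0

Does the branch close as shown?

No world carries both an atom and its negation.

Open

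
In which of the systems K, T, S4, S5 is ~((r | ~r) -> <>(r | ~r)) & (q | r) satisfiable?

K

T-tableau for the formula:
1. ~((r | ~r) -> <>(r | ~r)) & (q | r), 0
2. ~((r | ~r) -> <>(r | ~r)), 0
3. q | r, 0
4. r | ~r, 0
5. ~<>(r | ~r), 0
6. ~(r | ~r), 0
7. ~r, 0
8. r, 0
Accessibility: 0R0
Branch closes: r and ~r both at 0.
Every branch closes (one shown): unsatisfiable in T, hence also in S4, S5 (every S4/S5-frame is a T-frame).
K-tableau for the formula:
1. ~((r | ~r) -> <>(r | ~r)) & (q | r), 0
2. ~((r | ~r) -> <>(r | ~r)), 0
3. q | r, 0
4. r | ~r, 0
5. ~<>(r | ~r), 0
6. r, 0
Complete open branch: satisfiable in K.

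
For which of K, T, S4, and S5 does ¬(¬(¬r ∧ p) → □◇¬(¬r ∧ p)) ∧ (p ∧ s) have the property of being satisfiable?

S5-tableau for the formula:
1. ¬(¬(¬r ∧ p) → □◇¬(¬r ∧ p)) ∧ (p ∧ s), 0
2. ¬(¬(¬r ∧ p) → □◇¬(¬r ∧ p)), 0
3. p ∧ s, 0
4. ¬(¬r ∧ p), 0
5. ¬□◇¬(¬r ∧ p), 0
6. p, 0
7. s, 0
8. r, 0
9. ¬◇¬(¬r ∧ p), 1
10. ¬r ∧ p, 0
11. ¬r, 0
Accessibility: 0R0, 0R1, 1R0, 1R1
Branch closes: r and ¬r both at 0.
Every branch closes (one shown): unsatisfiable in S5.
S4-tableau for the formula:
1. ¬(¬(¬r ∧ p) → □◇¬(¬r ∧ p)) ∧ (p ∧ s), 0
2. ¬(¬(¬r ∧ p) → □◇¬(¬r ∧ p)), 0
3. p ∧ s, 0
4. ¬(¬r ∧ p), 0
5. ¬□◇¬(¬r ∧ p), 0
6. p, 0
7. s, 0
8. r, 0
9. ¬◇¬(¬r ∧ p), 1
10. ¬r ∧ p, 1
11. ¬r, 1
12. p, 1
Accessibility: 0R0, 0R1, 1R1
Complete open branch: satisfiable in S4, hence also in K, T (this S4-model is also a K-model and a T-model).

K, T, S4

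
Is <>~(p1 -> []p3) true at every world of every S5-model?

No, not valid

Tableau for the negation ~<>~(p1 -> []p3):
1. ~<>~(p1 -> []p3), u
2. p1 -> []p3, u
3. []p3, u
4. p3, u
Accessibility: uRu
The negation has an open branch (countermodel exists).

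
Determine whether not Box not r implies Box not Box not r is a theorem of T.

Invalid (countermodel exists)

Tableau for the negation not (not Box not r implies Box not Box not r):
1. not (not Box not r implies Box not Box not r), 0
2. not Box not r, 0   [neg-implies-rule on 1]
3. not Box not Box not r, 0   [neg-implies-rule on 1]
4. r, 1   [neg-Box-rule on 2: fresh world 1, 0R1]
5. Box not r, 2   [neg-Box-rule on 3: fresh world 2, 0R2]
6. not r, 2   [Box-rule on 5 via 2R2]
Accessibility: 0R0, 0R1, 0R2, 1R1, 2R2
The negation has an open branch (countermodel exists).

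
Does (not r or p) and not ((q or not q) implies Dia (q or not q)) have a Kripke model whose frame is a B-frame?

1. (not r or p) and not ((q or not q) implies Dia (q or not q)), u
2. not r or p, u   [and-rule on 1]
3. not ((q or not q) implies Dia (q or not q)), u   [and-rule on 1]
4. q or not q, u   [neg-implies-rule on 3]
5. not Dia (q or not q), u   [neg-implies-rule on 3]
6. not (q or not q), u   [neg-Dia-rule on 5 via uRu]
7. not q, u   [neg-or-rule on 6]
8. q, u   [neg-or-rule on 6]
Accessibility: uRu
Branch closes: q and not q both at u.
All branches of the tableau close; one closing branch shown above.

No, unsatisfiable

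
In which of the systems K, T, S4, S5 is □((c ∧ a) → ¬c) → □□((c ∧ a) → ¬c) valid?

S4-tableau for the negation ¬(□((c ∧ a) → ¬c) → □□((c ∧ a) → ¬c)):
1. ¬(□((c ∧ a) → ¬c) → □□((c ∧ a) → ¬c)), u
2. □((c ∧ a) → ¬c), u
3. ¬□□((c ∧ a) → ¬c), u
4. (c ∧ a) → ¬c, u
5. ¬(c ∧ a), u
6. ¬a, u
7. ¬□((c ∧ a) → ¬c), v
8. (c ∧ a) → ¬c, v
9. ¬(c ∧ a), v
10. ¬a, v
11. ¬((c ∧ a) → ¬c), w
12. c ∧ a, w
13. c, w
14. a, w
15. (c ∧ a) → ¬c, w
16. ¬(c ∧ a), w
17. ¬a, w
Accessibility: uRu, uRv, uRw, vRv, vRw, wRw
Branch closes: a and ¬a both at w.
Every branch closes (one shown): valid in S4, hence also in S5 (every theorem of S4 is a theorem of S5).
T-tableau for the negation ¬(□((c ∧ a) → ¬c) → □□((c ∧ a) → ¬c)):
1. ¬(□((c ∧ a) → ¬c) → □□((c ∧ a) → ¬c)), u
2. □((c ∧ a) → ¬c), u
3. ¬□□((c ∧ a) → ¬c), u
4. (c ∧ a) → ¬c, u
5. ¬c, u
6. ¬□((c ∧ a) → ¬c), v
7. (c ∧ a) → ¬c, v
8. ¬c, v
9. ¬((c ∧ a) → ¬c), w
10. c ∧ a, w
11. c, w
12. a, w
Accessibility: uRu, uRv, vRv, vRw, wRw
Complete open branch: countermodel on a T-frame, so not valid in T, nor in K (the same frame is also a K-frame).

S4, S5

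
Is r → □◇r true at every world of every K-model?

No, not valid

Tableau for the negation ¬(r → □◇r):
1. ¬(r → □◇r), w0
2. r, w0
3. ¬□◇r, w0
4. ¬◇r, w1
Accessibility: w0Rw1
The negation has an open branch (countermodel exists).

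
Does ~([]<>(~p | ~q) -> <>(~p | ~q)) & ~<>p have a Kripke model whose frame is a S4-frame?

1. ~([]<>(~p | ~q) -> <>(~p | ~q)) & ~<>p, w0
2. ~([]<>(~p | ~q) -> <>(~p | ~q)), w0   [&-rule on 1]
3. ~<>p, w0   [&-rule on 1]
4. []<>(~p | ~q), w0   [~->-rule on 2]
5. ~<>(~p | ~q), w0   [~->-rule on 2]
6. ~p, w0   [~<>-rule on 3 via w0Rw0]
7. <>(~p | ~q), w0   [[]-rule on 4 via w0Rw0]
8. ~(~p | ~q), w0   [~<>-rule on 5 via w0Rw0]
9. p, w0   [~|-rule on 8]
10. q, w0   [~|-rule on 8]
Accessibility: w0Rw0
Branch closes: p and ~p both at w0.
Every branch closes; the branch above is one of them.

Unsatisfiable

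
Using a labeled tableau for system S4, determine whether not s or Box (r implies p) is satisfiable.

1. not s or Box (r implies p), 0
2. Box (r implies p), 0   [or-rule on 1 (branches; this branch)]
3. r implies p, 0   [Box-rule on 2 via 0R0]
4. p, 0   [implies-rule on 3 (branches; this branch)]
Accessibility: 0R0

Satisfiable (open branch found)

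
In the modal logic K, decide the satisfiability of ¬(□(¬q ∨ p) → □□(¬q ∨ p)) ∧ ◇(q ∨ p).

Satisfiable (open branch found)

1. ¬(□(¬q ∨ p) → □□(¬q ∨ p)) ∧ ◇(q ∨ p), u
2. ¬(□(¬q ∨ p) → □□(¬q ∨ p)), u   [∧-rule on 1]
3. ◇(q ∨ p), u   [∧-rule on 1]
4. □(¬q ∨ p), u   [¬→-rule on 2]
5. ¬□□(¬q ∨ p), u   [¬→-rule on 2]
6. q ∨ p, v   [◇-rule on 3: fresh world v, uRv]
7. ¬q ∨ p, v   [□-rule on 4 via uRv]
8. p, v   [∨-rule on 6 (branches; this branch)]
9. ¬□(¬q ∨ p), w   [¬□-rule on 5: fresh world w, uRw]
10. ¬q ∨ p, w   [□-rule on 4 via uRw]
11. p, w   [∨-rule on 10 (branches; this branch)]
12. ¬(¬q ∨ p), x   [¬□-rule on 9: fresh world x, wRx]
13. q, x   [¬∨-rule on 12]
14. ¬p, x   [¬∨-rule on 12]
Accessibility: uRv, uRw, wRx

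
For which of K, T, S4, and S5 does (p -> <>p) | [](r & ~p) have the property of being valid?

T, S4, S5

K-tableau for the negation ~((p -> <>p) | [](r & ~p)):
1. ~((p -> <>p) | [](r & ~p)), w0
2. ~(p -> <>p), w0   [~|-rule on 1]
3. ~[](r & ~p), w0   [~|-rule on 1]
4. p, w0   [~->-rule on 2]
5. ~<>p, w0   [~->-rule on 2]
6. ~(r & ~p), w1   [~[]-rule on 3: fresh world w1, w0Rw1]
7. ~p, w1   [~<>-rule on 5 via w0Rw1]
8. ~r, w1   [~&-rule on 6 (branches; this branch)]
Accessibility: w0Rw1
Complete open branch: countermodel on a K-frame, so not valid in K.
T-tableau for the negation ~((p -> <>p) | [](r & ~p)):
1. ~((p -> <>p) | [](r & ~p)), w0
2. ~(p -> <>p), w0   [~|-rule on 1]
3. ~[](r & ~p), w0   [~|-rule on 1]
4. p, w0   [~->-rule on 2]
5. ~<>p, w0   [~->-rule on 2]
6. ~p, w0   [~<>-rule on 5 via w0Rw0]
Accessibility: w0Rw0
Branch closes: p and ~p both at w0.
Every branch closes (one shown): valid in T, hence also in S4, S5 (every theorem of T is a theorem of S4 and S5).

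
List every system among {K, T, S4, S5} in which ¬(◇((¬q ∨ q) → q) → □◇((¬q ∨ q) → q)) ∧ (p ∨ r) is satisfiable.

K, T, S4

S4-tableau for the formula:
1. ¬(◇((¬q ∨ q) → q) → □◇((¬q ∨ q) → q)) ∧ (p ∨ r), 0
2. ¬(◇((¬q ∨ q) → q) → □◇((¬q ∨ q) → q)), 0
3. p ∨ r, 0
4. ◇((¬q ∨ q) → q), 0
5. ¬□◇((¬q ∨ q) → q), 0
6. r, 0
7. (¬q ∨ q) → q, 1
8. q, 1
9. ¬◇((¬q ∨ q) → q), 2
10. ¬((¬q ∨ q) → q), 2
11. ¬q ∨ q, 2
12. ¬q, 2
Accessibility: 0R0, 0R1, 0R2, 1R1, 2R2
Complete open branch: satisfiable in S4, hence also in K, T (this S4-model is also a K-model and a T-model).
S5-tableau for the formula:
1. ¬(◇((¬q ∨ q) → q) → □◇((¬q ∨ q) → q)) ∧ (p ∨ r), 0
2. ¬(◇((¬q ∨ q) → q) → □◇((¬q ∨ q) → q)), 0
3. p ∨ r, 0
4. ◇((¬q ∨ q) → q), 0
5. ¬□◇((¬q ∨ q) → q), 0
6. r, 0
7. (¬q ∨ q) → q, 1
8. q, 1
9. ¬◇((¬q ∨ q) → q), 2
10. ¬((¬q ∨ q) → q), 0
11. ¬q ∨ q, 0
12. ¬q, 0
13. ¬((¬q ∨ q) → q), 1
14. ¬q ∨ q, 1
15. ¬q, 1
Accessibility: 0R0, 0R1, 0R2, 1R0, 1R1, 1R2, 2R0, 2R1, 2R2
Branch closes: q and ¬q both at 1.
Every branch closes (one shown): unsatisfiable in S5.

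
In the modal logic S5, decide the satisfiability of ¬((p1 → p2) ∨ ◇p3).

Satisfiable

1. ¬((p1 → p2) ∨ ◇p3), u
2. ¬(p1 → p2), u   [¬∨-rule on 1]
3. ¬◇p3, u   [¬∨-rule on 1]
4. p1, u   [¬→-rule on 2]
5. ¬p2, u   [¬→-rule on 2]
6. ¬p3, u   [¬◇-rule on 3 via uRu]
Accessibility: uRu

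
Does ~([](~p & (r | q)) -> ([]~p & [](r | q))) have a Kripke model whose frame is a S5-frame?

1. ~([](~p & (r | q)) -> ([]~p & [](r | q))), 0
2. [](~p & (r | q)), 0
3. ~([]~p & [](r | q)), 0
4. ~p & (r | q), 0
5. ~p, 0
6. r | q, 0
7. ~[](r | q), 0
8. q, 0
9. ~(r | q), 1
10. ~r, 1
11. ~q, 1
12. ~p & (r | q), 1
13. ~p, 1
14. r | q, 1
15. q, 1
Accessibility: 0R0, 0R1, 1R0, 1R1
Branch closes: q and ~q both at 1.
(One branch shown.) All branches close.

Unsatisfiable (every branch closes)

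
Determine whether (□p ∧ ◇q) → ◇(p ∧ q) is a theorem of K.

Tableau for the negation ¬((□p ∧ ◇q) → ◇(p ∧ q)):
1. ¬((□p ∧ ◇q) → ◇(p ∧ q)), 0
2. □p ∧ ◇q, 0
3. ¬◇(p ∧ q), 0
4. □p, 0
5. ◇q, 0
6. q, 1
7. ¬(p ∧ q), 1
8. p, 1
9. ¬q, 1
Accessibility: 0R1
Branch closes: q and ¬q both at 1.
Every branch of the negation's tableau closes; the branch above is one of them.

Valid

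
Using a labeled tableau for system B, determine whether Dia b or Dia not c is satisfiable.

Satisfiable

1. Dia b or Dia not c, w0
2. Dia not c, w0
3. not c, w1
Accessibility: w0Rw0, w0Rw1, w1Rw0, w1Rw1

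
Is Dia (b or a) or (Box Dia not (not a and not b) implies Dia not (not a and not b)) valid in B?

Tableau for the negation not (Dia (b or a) or (Box Dia not (not a and not b) implies Dia not (not a and not b))):
1. not (Dia (b or a) or (Box Dia not (not a and not b) implies Dia not (not a and not b))), w0
2. not Dia (b or a), w0
3. not (Box Dia not (not a and not b) implies Dia not (not a and not b)), w0
4. Box Dia not (not a and not b), w0
5. not Dia not (not a and not b), w0
6. not (b or a), w0
7. not b, w0
8. not a, w0
9. Dia not (not a and not b), w0
10. not a and not b, w0
11. not (not a and not b), w1
12. not (b or a), w1
13. not b, w1
14. not a, w1
15. Dia not (not a and not b), w1
16. not a and not b, w1
17. b, w1
Accessibility: w0Rw0, w0Rw1, w1Rw0, w1Rw1
Branch closes: b and not b both at w1.
Every branch of the negation's tableau closes; the branch above is one of them.

Valid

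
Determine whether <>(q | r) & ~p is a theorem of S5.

Tableau for the negation ~(<>(q | r) & ~p):
1. ~(<>(q | r) & ~p), u
2. p, u
Accessibility: uRu
The negation has an open branch (countermodel exists).

Not valid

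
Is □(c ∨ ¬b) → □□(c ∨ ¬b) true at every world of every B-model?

Tableau for the negation ¬(□(c ∨ ¬b) → □□(c ∨ ¬b)):
1. ¬(□(c ∨ ¬b) → □□(c ∨ ¬b)), u
2. □(c ∨ ¬b), u   [¬→-rule on 1]
3. ¬□□(c ∨ ¬b), u   [¬→-rule on 1]
4. c ∨ ¬b, u   [□-rule on 2 via uRu]
5. ¬b, u   [∨-rule on 4 (branches; this branch)]
6. ¬□(c ∨ ¬b), v   [¬□-rule on 3: fresh world v, uRv]
7. c ∨ ¬b, v   [□-rule on 2 via uRv]
8. ¬b, v   [∨-rule on 7 (branches; this branch)]
9. ¬(c ∨ ¬b), w   [¬□-rule on 6: fresh world w, vRw]
10. ¬c, w   [¬∨-rule on 9]
11. b, w   [¬∨-rule on 9]
Accessibility: uRu, uRv, vRu, vRv, vRw, wRv, wRw
The negation has an open branch (countermodel exists).

Invalid (countermodel exists)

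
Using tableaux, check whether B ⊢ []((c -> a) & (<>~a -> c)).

No, not valid

Tableau for the negation ~[]((c -> a) & (<>~a -> c)):
1. ~[]((c -> a) & (<>~a -> c)), 0
2. ~((c -> a) & (<>~a -> c)), 1
3. ~(<>~a -> c), 1
4. <>~a, 1
5. ~c, 1
6. ~a, 2
Accessibility: 0R0, 0R1, 1R0, 1R1, 1R2, 2R1, 2R2
The negation has an open branch (countermodel exists).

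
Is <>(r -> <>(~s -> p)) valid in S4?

No, not valid

Tableau for the negation ~<>(r -> <>(~s -> p)):
1. ~<>(r -> <>(~s -> p)), u
2. ~(r -> <>(~s -> p)), u   [~<>-rule on 1 via uRu]
3. r, u   [~->-rule on 2]
4. ~<>(~s -> p), u   [~->-rule on 2]
5. ~(~s -> p), u   [~<>-rule on 4 via uRu]
6. ~s, u   [~->-rule on 5]
7. ~p, u   [~->-rule on 5]
Accessibility: uRu
The negation has an open branch (countermodel exists).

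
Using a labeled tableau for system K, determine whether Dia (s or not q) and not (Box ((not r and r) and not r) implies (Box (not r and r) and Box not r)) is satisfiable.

Unsatisfiable (every branch closes)

1. Dia (s or not q) and not (Box ((not r and r) and not r) implies (Box (not r and r) and Box not r)), 0
2. Dia (s or not q), 0
3. not (Box ((not r and r) and not r) implies (Box (not r and r) and Box not r)), 0
4. Box ((not r and r) and not r), 0
5. not (Box (not r and r) and Box not r), 0
6. not Box not r, 0
7. s or not q, 1
8. (not r and r) and not r, 1
9. not r and r, 1
10. not r, 1
11. r, 1
Accessibility: 0R1
Branch closes: r and not r both at 1.
Every branch closes; the branch above is one of them.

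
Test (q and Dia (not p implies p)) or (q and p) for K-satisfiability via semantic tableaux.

1. (q and Dia (not p implies p)) or (q and p), 0
2. q and p, 0
3. q, 0
4. p, 0

Satisfiable (open branch found)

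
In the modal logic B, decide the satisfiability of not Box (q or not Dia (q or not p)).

Satisfiable

1. not Box (q or not Dia (q or not p)), w0
2. not (q or not Dia (q or not p)), w1   [neg-Box-rule on 1: fresh world w1, w0Rw1]
3. not q, w1   [neg-or-rule on 2]
4. Dia (q or not p), w1   [neg-or-rule on 2]
5. q or not p, w2   [Dia-rule on 4: fresh world w2, w1Rw2]
6. not p, w2   [or-rule on 5 (branches; this branch)]
Accessibility: w0Rw0, w0Rw1, w1Rw0, w1Rw1, w1Rw2, w2Rw1, w2Rw2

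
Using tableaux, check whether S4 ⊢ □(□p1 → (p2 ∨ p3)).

Not valid

Tableau for the negation ¬□(□p1 → (p2 ∨ p3)):
1. ¬□(□p1 → (p2 ∨ p3)), u
2. ¬(□p1 → (p2 ∨ p3)), v
3. □p1, v
4. ¬(p2 ∨ p3), v
5. ¬p2, v
6. ¬p3, v
7. p1, v
Accessibility: uRu, uRv, vRv
The negation has an open branch (countermodel exists).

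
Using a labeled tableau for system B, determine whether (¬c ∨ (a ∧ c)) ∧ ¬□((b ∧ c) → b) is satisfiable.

1. (¬c ∨ (a ∧ c)) ∧ ¬□((b ∧ c) → b), w0
2. ¬c ∨ (a ∧ c), w0
3. ¬□((b ∧ c) → b), w0
4. a ∧ c, w0
5. a, w0
6. c, w0
7. ¬((b ∧ c) → b), w1
8. b ∧ c, w1
9. ¬b, w1
10. b, w1
11. c, w1
Accessibility: w0Rw0, w0Rw1, w1Rw0, w1Rw1
Branch closes: b and ¬b both at w1.
(One branch shown.) All branches close.

Unsatisfiable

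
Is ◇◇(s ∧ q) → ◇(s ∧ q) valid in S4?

Tableau for the negation ¬(◇◇(s ∧ q) → ◇(s ∧ q)):
1. ¬(◇◇(s ∧ q) → ◇(s ∧ q)), 0
2. ◇◇(s ∧ q), 0
3. ¬◇(s ∧ q), 0
4. ¬(s ∧ q), 0
5. ¬q, 0
6. ◇(s ∧ q), 1
7. ¬(s ∧ q), 1
8. ¬q, 1
9. s ∧ q, 2
10. s, 2
11. q, 2
12. ¬(s ∧ q), 2
13. ¬q, 2
Accessibility: 0R0, 0R1, 0R2, 1R1, 1R2, 2R2
Branch closes: q and ¬q both at 2.
All branches of the negation close; one closing branch shown above.

Yes, valid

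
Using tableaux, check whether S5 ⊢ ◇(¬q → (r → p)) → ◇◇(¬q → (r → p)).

Yes, valid

Tableau for the negation ¬(◇(¬q → (r → p)) → ◇◇(¬q → (r → p))):
1. ¬(◇(¬q → (r → p)) → ◇◇(¬q → (r → p))), u
2. ◇(¬q → (r → p)), u
3. ¬◇◇(¬q → (r → p)), u
4. ¬◇(¬q → (r → p)), u
5. ¬(¬q → (r → p)), u
6. ¬q, u
7. ¬(r → p), u
8. r, u
9. ¬p, u
10. ¬q → (r → p), v
11. ¬◇(¬q → (r → p)), v
12. ¬(¬q → (r → p)), v
13. ¬q, v
14. ¬(r → p), v
15. r, v
16. ¬p, v
17. r → p, v
18. p, v
Accessibility: uRu, uRv, vRu, vRv
Branch closes: p and ¬p both at v.
All branches of the negation close; one closing branch shown above.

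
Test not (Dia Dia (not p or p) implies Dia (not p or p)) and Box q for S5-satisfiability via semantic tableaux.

1. not (Dia Dia (not p or p) implies Dia (not p or p)) and Box q, u
2. not (Dia Dia (not p or p) implies Dia (not p or p)), u
3. Box q, u
4. Dia Dia (not p or p), u
5. not Dia (not p or p), u
6. q, u
7. not (not p or p), u
8. p, u
9. not p, u
Accessibility: uRu
Branch closes: p and not p both at u.
Every branch closes; the branch above is one of them.

Unsatisfiable (every branch closes)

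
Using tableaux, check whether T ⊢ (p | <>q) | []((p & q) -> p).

Yes, valid

Tableau for the negation ~((p | <>q) | []((p & q) -> p)):
1. ~((p | <>q) | []((p & q) -> p)), w0
2. ~(p | <>q), w0
3. ~[]((p & q) -> p), w0
4. ~p, w0
5. ~<>q, w0
6. ~q, w0
7. ~((p & q) -> p), w1
8. p & q, w1
9. ~p, w1
10. p, w1
11. q, w1
Accessibility: w0Rw0, w0Rw1, w1Rw1
Branch closes: p and ~p both at w1.
Every branch of the negation's tableau closes; the branch above is one of them.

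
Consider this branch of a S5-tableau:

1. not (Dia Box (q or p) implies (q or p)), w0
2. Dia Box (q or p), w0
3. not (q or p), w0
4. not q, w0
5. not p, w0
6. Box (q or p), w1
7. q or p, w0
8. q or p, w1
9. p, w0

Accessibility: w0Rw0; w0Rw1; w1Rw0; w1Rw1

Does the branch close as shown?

Both p and not p appear at w0.

Yes, closed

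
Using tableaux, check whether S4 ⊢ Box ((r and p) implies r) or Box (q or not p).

Tableau for the negation not (Box ((r and p) implies r) or Box (q or not p)):
1. not (Box ((r and p) implies r) or Box (q or not p)), w0
2. not Box ((r and p) implies r), w0
3. not Box (q or not p), w0
4. not ((r and p) implies r), w1
5. r and p, w1
6. not r, w1
7. r, w1
8. p, w1
Accessibility: w0Rw0, w0Rw1, w1Rw1
Branch closes: r and not r both at w1.
All branches of the negation close; one closing branch shown above.

Valid in S4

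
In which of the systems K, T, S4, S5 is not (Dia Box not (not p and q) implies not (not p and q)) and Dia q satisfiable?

S4-tableau for the formula:
1. not (Dia Box not (not p and q) implies not (not p and q)) and Dia q, 0
2. not (Dia Box not (not p and q) implies not (not p and q)), 0
3. Dia q, 0
4. Dia Box not (not p and q), 0
5. not p and q, 0
6. not p, 0
7. q, 0
8. q, 1
9. Box not (not p and q), 2
10. not (not p and q), 2
11. not q, 2
Accessibility: 0R0, 0R1, 0R2, 1R1, 2R2
Complete open branch: satisfiable in S4, hence also in K, T (this S4-model is also a K-model and a T-model).
S5-tableau for the formula:
1. not (Dia Box not (not p and q) implies not (not p and q)) and Dia q, 0
2. not (Dia Box not (not p and q) implies not (not p and q)), 0
3. Dia q, 0
4. Dia Box not (not p and q), 0
5. not p and q, 0
6. not p, 0
7. q, 0
8. q, 1
9. Box not (not p and q), 2
10. not (not p and q), 0
11. not (not p and q), 1
12. not (not p and q), 2
13. not q, 0
Accessibility: 0R0, 0R1, 0R2, 1R0, 1R1, 1R2, 2R0, 2R1, 2R2
Branch closes: q and not q both at 0.
Every branch closes (one shown): unsatisfiable in S5.

K, T, S4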